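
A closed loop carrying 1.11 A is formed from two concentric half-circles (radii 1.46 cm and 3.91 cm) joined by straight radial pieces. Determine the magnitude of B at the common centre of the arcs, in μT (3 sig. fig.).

The radial connectors point toward the centre, so dl × r̂ = 0 and they contribute nothing.
Each semicircle gives μ₀I/(4R): inner arc 2.39×10⁻⁵ T, outer arc 8.92×10⁻⁶ T.
The two arcs carry current in opposite angular senses, so their fields oppose: B = |2.39×10⁻⁵ − 8.92×10⁻⁶| = 1.50×10⁻⁵ T.

B ≈ 15.0 μT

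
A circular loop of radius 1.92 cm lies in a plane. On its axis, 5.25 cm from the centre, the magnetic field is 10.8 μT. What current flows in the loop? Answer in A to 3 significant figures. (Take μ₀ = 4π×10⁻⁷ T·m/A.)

On the axis of a loop, B = μ₀IR²/[2(R²+z²)^(3/2)], so I = 2B(R²+z²)^(3/2)/(μ₀R²).
R² + z² = 0.0003686 + 0.002756 = 0.003125 m²; raised to 3/2 gives 1.75×10⁻⁴ m³.
I = 2 × 1.08×10⁻⁵ × 1.75×10⁻⁴ / (1.26×10⁻⁶ × 0.0003686) = 8.15 A.

I ≈ 8.15 A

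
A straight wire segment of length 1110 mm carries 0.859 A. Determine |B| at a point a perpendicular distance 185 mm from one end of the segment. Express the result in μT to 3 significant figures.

B ≈ 0.458 μT

For a finite straight segment, B = (μ₀I/4πd)(sinθ₁ + sinθ₂), where θ₁, θ₂ are the angles from the perpendicular to each end.
The perpendicular foot is at one end, so the two end-offsets along the wire are 0 and L = 1.11 m.
sinθ₁ = 0/√(0²+0.185²) = 0.0000; sinθ₂ = 1.11/√(1.11²+0.185²) = 0.9864.
B = (4π×10⁻⁷ × 0.859) / (4π × 0.185) × (0.0000 + 0.9864) = 4.58×10⁻⁷ T.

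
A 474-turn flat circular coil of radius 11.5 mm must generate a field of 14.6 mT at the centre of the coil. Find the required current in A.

I ≈ 0.564 A

For an N-turn coil, B = Nμ₀I/(2R) with R = 0.0115 m, so I = 2RB/(Nμ₀) = 2 × 0.0115 × 1.46×10⁻² / (474 × 4π×10⁻⁷) = 0.564 A.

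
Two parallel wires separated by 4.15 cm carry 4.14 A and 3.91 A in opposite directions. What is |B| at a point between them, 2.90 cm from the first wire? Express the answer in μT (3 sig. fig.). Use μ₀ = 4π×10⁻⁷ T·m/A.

Each long wire gives B = μ₀I/(2πd). Distances are d₁ = 0.029 m and d₂ = 0.0125 m.
B₁ = 2.86×10⁻⁵ T, B₂ = 6.26×10⁻⁵ T.
Between antiparallel currents both contributions point the same way, so they add. B = B₁ + B₂ = 2.86×10⁻⁵ + 6.26×10⁻⁵ = 9.11×10⁻⁵ T.

B ≈ 91.1 μT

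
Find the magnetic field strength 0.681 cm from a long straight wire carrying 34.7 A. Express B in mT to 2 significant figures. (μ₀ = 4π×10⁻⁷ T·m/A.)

For an infinitely long straight wire, B = μ₀I/(2πd).
B = (4π×10⁻⁷ × 34.7) / (2π × 0.00681) = 1.02×10⁻³ T.

B ≈ 1.0 mT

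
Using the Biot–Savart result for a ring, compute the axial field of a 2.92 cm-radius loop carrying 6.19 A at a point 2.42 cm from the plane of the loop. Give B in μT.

On the axis of a circular loop, B = μ₀IR² / [2(R²+z²)^(3/2)].
R² + z² = (0.0292)² + (0.0242)² = 0.001438 m², and (R²+z²)^(3/2) = 5.45×10⁻⁵ m³.
B = (4π×10⁻⁷ × 6.19 × 0.0008526) / (2 × 5.45×10⁻⁵) = 6.08×10⁻⁵ T.

B ≈ 60.8 μT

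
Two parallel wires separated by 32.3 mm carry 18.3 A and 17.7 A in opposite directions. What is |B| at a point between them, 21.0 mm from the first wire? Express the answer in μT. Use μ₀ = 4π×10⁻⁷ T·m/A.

Each long wire gives B = μ₀I/(2πd). Distances are d₁ = 0.021 m and d₂ = 0.0113 m.
B₁ = 1.74×10⁻⁴ T, B₂ = 3.13×10⁻⁴ T.
Between antiparallel currents both contributions point the same way, so they add. B = B₁ + B₂ = 1.74×10⁻⁴ + 3.13×10⁻⁴ = 4.88×10⁻⁴ T.

B ≈ 488 μT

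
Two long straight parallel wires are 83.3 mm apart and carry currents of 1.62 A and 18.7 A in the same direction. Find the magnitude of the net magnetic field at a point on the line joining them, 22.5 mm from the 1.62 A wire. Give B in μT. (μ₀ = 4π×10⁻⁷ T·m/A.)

Each long wire gives B = μ₀I/(2πd). Distances are d₁ = 0.0225 m and d₂ = 0.0608 m.
B₁ = 1.44×10⁻⁵ T, B₂ = 6.15×10⁻⁵ T.
Between parallel currents the two contributions point in opposite directions, so they subtract. B = |B₁ − B₂| = |1.44×10⁻⁵ − 6.15×10⁻⁵| = 4.71×10⁻⁵ T.

B ≈ 47.1 μT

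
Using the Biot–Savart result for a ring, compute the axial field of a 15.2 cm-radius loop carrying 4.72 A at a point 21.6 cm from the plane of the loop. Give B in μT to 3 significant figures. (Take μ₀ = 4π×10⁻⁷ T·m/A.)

B ≈ 3.72 μT

On the axis of a circular loop, B = μ₀IR² / [2(R²+z²)^(3/2)].
R² + z² = (0.152)² + (0.216)² = 0.06976 m², and (R²+z²)^(3/2) = 1.84×10⁻² m³.
B = (4π×10⁻⁷ × 4.72 × 0.0231) / (2 × 1.84×10⁻²) = 3.72×10⁻⁶ T.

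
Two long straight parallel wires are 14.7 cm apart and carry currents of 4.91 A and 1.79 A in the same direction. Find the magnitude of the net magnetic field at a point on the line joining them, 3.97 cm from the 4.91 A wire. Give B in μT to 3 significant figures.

Each long wire gives B = μ₀I/(2πd). Distances are d₁ = 0.0397 m and d₂ = 0.1073 m.
B₁ = 2.47×10⁻⁵ T, B₂ = 3.34×10⁻⁶ T.
Between parallel currents the two contributions point in opposite directions, so they subtract. B = |B₁ − B₂| = |2.47×10⁻⁵ − 3.34×10⁻⁶| = 2.14×10⁻⁵ T.

B ≈ 21.4 μT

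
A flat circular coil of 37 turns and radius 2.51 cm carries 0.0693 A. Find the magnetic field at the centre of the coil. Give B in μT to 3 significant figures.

B ≈ 64.2 μT

For an N-turn flat coil, B = Nμ₀I/(2R) with R = 0.0251 m.
B = 37 × 1.73×10⁻⁶ T = 6.42×10⁻⁵ T.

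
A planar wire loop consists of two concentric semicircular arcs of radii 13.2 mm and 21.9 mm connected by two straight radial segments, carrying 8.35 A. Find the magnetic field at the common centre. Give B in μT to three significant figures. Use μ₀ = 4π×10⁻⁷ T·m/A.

The radial connectors point toward the centre, so dl × r̂ = 0 and they contribute nothing.
Each semicircle gives μ₀I/(4R): inner arc 1.99×10⁻⁴ T, outer arc 1.20×10⁻⁴ T.
The two arcs carry current in opposite angular senses, so their fields oppose: B = |1.99×10⁻⁴ − 1.20×10⁻⁴| = 7.89×10⁻⁵ T.

B ≈ 78.9 μT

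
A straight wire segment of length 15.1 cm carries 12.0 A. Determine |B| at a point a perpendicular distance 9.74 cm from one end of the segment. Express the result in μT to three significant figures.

B ≈ 10.4 μT

For a finite straight segment, B = (μ₀I/4πd)(sinθ₁ + sinθ₂), where θ₁, θ₂ are the angles from the perpendicular to each end.
The perpendicular foot is at one end, so the two end-offsets along the wire are 0 and L = 0.151 m.
sinθ₁ = 0/√(0²+0.0974²) = 0.0000; sinθ₂ = 0.151/√(0.151²+0.0974²) = 0.8403.
B = (4π×10⁻⁷ × 12.0) / (4π × 0.0974) × (0.0000 + 0.8403) = 1.04×10⁻⁵ T.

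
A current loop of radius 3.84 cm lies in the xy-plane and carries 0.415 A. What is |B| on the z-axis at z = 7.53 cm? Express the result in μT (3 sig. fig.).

On the axis of a circular loop, B = μ₀IR² / [2(R²+z²)^(3/2)].
R² + z² = (0.0384)² + (0.0753)² = 0.007145 m², and (R²+z²)^(3/2) = 6.04×10⁻⁴ m³.
B = (4π×10⁻⁷ × 0.415 × 0.001475) / (2 × 6.04×10⁻⁴) = 6.37×10⁻⁷ T.

B ≈ 0.637 μT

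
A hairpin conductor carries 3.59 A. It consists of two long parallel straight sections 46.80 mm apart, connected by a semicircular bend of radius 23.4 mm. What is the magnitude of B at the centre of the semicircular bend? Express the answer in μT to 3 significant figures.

B ≈ 78.9 μT

The semicircular arc contributes B_arc = μ₀I·π/(4πR) = μ₀I/(4R) = 4.82×10⁻⁵ T.
Each semi-infinite lead is at perpendicular distance R = 0.0234 m from the centre, with the perpendicular foot at its near end, so it contributes μ₀I/(4πR); both point the same way, together 3.07×10⁻⁵ T.
Arc and leads all point the same direction: B = 4.82×10⁻⁵ + 3.07×10⁻⁵ = 7.89×10⁻⁵ T.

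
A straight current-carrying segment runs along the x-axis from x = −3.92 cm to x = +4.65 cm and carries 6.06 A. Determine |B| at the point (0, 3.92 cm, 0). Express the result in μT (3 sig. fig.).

B ≈ 22.8 μT

For a finite straight segment, B = (μ₀I/4πd)(sinθ₁ + sinθ₂), where θ₁, θ₂ are the angles from the perpendicular to each end.
The perpendicular distance is d = 0.0392 m; the end-offsets along the wire are a = 0.0392 m and b = 0.0465 m.
sinθ₁ = 0.0392/√(0.0392²+0.0392²) = 0.7071; sinθ₂ = 0.0465/√(0.0465²+0.0392²) = 0.7646.
B = (4π×10⁻⁷ × 6.06) / (4π × 0.0392) × (0.7071 + 0.7646) = 2.28×10⁻⁵ T.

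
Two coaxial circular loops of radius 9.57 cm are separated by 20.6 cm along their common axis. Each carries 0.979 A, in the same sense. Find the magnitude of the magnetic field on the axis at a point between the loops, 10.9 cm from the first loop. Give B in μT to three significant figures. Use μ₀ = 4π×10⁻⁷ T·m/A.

Each loop contributes B = μ₀IR²/[2(R²+z²)^(3/2)] on the axis, with z measured from that loop.
Loop 1 (z = 0.109 m): B₁ = 1.85×10⁻⁶ T. Loop 2 (z = 0.097 m): B₂ = 2.23×10⁻⁶ T.
The fields add: B = B₁ + B₂ = 4.07×10⁻⁶ T.

B ≈ 4.07 μT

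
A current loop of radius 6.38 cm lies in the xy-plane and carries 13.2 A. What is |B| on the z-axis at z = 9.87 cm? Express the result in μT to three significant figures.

On the axis of a circular loop, B = μ₀IR² / [2(R²+z²)^(3/2)].
R² + z² = (0.0638)² + (0.0987)² = 0.01381 m², and (R²+z²)^(3/2) = 1.62×10⁻³ m³.
B = (4π×10⁻⁷ × 13.2 × 0.00407) / (2 × 1.62×10⁻³) = 2.08×10⁻⁵ T.

B ≈ 20.8 μT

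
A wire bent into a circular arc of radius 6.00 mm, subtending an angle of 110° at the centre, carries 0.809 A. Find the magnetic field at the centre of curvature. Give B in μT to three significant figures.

B ≈ 25.9 μT

The Biot–Savart field of a circular arc at its centre is B = μ₀Iφ/(4πR), with φ = 1.92 rad.
B = (4π×10⁻⁷ × 0.809 × 1.92) / (4π × 0.006) = 2.59×10⁻⁵ T.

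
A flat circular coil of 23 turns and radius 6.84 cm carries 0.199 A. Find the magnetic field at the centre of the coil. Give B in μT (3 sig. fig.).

B ≈ 42.0 μT

For an N-turn flat coil, B = Nμ₀I/(2R) with R = 0.0684 m.
B = 23 × 1.83×10⁻⁶ T = 4.20×10⁻⁵ T.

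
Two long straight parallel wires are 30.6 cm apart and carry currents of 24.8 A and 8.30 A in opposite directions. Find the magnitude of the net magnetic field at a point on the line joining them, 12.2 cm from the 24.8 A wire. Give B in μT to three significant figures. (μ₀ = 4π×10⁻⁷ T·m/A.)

B ≈ 49.7 μT

Each long wire gives B = μ₀I/(2πd). Distances are d₁ = 0.122 m and d₂ = 0.184 m.
B₁ = 4.07×10⁻⁵ T, B₂ = 9.02×10⁻⁶ T.
Between antiparallel currents both contributions point the same way, so they add. B = B₁ + B₂ = 4.07×10⁻⁵ + 9.02×10⁻⁶ = 4.97×10⁻⁵ T.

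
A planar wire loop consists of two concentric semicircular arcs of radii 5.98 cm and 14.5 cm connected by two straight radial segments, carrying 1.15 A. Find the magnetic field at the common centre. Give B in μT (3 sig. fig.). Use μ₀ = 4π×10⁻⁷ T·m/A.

B ≈ 3.55 μT

The radial connectors point toward the centre, so dl × r̂ = 0 and they contribute nothing.
Each semicircle gives μ₀I/(4R): inner arc 6.04×10⁻⁶ T, outer arc 2.49×10⁻⁶ T.
The two arcs carry current in opposite angular senses, so their fields oppose: B = |6.04×10⁻⁶ − 2.49×10⁻⁶| = 3.55×10⁻⁶ T.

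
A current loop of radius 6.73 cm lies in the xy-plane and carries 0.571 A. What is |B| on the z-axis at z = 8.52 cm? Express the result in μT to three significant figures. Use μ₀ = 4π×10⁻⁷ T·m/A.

On the axis of a circular loop, B = μ₀IR² / [2(R²+z²)^(3/2)].
R² + z² = (0.0673)² + (0.0852)² = 0.01179 m², and (R²+z²)^(3/2) = 1.28×10⁻³ m³.
B = (4π×10⁻⁷ × 0.571 × 0.004529) / (2 × 1.28×10⁻³) = 1.27×10⁻⁶ T.

B ≈ 1.27 μT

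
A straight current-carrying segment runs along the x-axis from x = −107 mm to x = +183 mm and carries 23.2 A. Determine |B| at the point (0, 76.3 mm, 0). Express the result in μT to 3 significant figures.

B ≈ 52.8 μT

For a finite straight segment, B = (μ₀I/4πd)(sinθ₁ + sinθ₂), where θ₁, θ₂ are the angles from the perpendicular to each end.
The perpendicular distance is d = 0.0763 m; the end-offsets along the wire are a = 0.107 m and b = 0.183 m.
sinθ₁ = 0.107/√(0.107²+0.0763²) = 0.8142; sinθ₂ = 0.183/√(0.183²+0.0763²) = 0.9230.
B = (4π×10⁻⁷ × 23.2) / (4π × 0.0763) × (0.8142 + 0.9230) = 5.28×10⁻⁵ T.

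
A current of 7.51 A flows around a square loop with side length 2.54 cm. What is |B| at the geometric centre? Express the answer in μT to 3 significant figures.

Each side is a finite straight segment at perpendicular distance d = a/(2 tan(π/4)) = 0.0127 m from the centre, with end-angles ±π/4.
One side contributes B₁ = (μ₀I/4πd)·2 sin(π/4) = 8.36×10⁻⁵ T.
All 4 sides add in the same direction: B = 4 × 8.36×10⁻⁵ = 3.35×10⁻⁴ T.

B ≈ 335 μT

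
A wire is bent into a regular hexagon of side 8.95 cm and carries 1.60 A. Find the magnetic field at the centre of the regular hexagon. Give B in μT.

Each side is a finite straight segment at perpendicular distance d = a/(2 tan(π/6)) = 0.07751 m from the centre, with end-angles ±π/6.
One side contributes B₁ = (μ₀I/4πd)·2 sin(π/6) = 2.06×10⁻⁶ T.
All 6 sides add in the same direction: B = 6 × 2.06×10⁻⁶ = 1.24×10⁻⁵ T.

B ≈ 12.4 μT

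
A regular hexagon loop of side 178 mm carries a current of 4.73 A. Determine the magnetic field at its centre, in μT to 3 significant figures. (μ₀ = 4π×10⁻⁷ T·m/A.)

Each side is a finite straight segment at perpendicular distance d = a/(2 tan(π/6)) = 0.1542 m from the centre, with end-angles ±π/6.
One side contributes B₁ = (μ₀I/4πd)·2 sin(π/6) = 3.07×10⁻⁶ T.
All 6 sides add in the same direction: B = 6 × 3.07×10⁻⁶ = 1.84×10⁻⁵ T.

B ≈ 18.4 μT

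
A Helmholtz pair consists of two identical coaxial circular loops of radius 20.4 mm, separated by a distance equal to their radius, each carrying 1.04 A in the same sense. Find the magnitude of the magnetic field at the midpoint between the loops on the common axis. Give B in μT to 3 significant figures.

B ≈ 45.8 μT

Each loop contributes B = μ₀IR²/[2(R²+z²)^(3/2)] on the axis, with z measured from that loop.
Loop 1 (z = 0.0102 m): B₁ = 2.29×10⁻⁵ T. Loop 2 (z = 0.0102 m): B₂ = 2.29×10⁻⁵ T.
The fields add: B = B₁ + B₂ = 4.58×10⁻⁵ T.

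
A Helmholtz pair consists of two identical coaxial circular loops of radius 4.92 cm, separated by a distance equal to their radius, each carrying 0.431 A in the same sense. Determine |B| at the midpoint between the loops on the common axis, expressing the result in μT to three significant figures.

B ≈ 7.88 μT

Each loop contributes B = μ₀IR²/[2(R²+z²)^(3/2)] on the axis, with z measured from that loop.
Loop 1 (z = 0.0246 m): B₁ = 3.94×10⁻⁶ T. Loop 2 (z = 0.0246 m): B₂ = 3.94×10⁻⁶ T.
The fields add: B = B₁ + B₂ = 7.88×10⁻⁶ T.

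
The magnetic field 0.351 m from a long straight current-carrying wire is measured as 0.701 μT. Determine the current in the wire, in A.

For a long straight wire B = μ₀I/(2πd), so I = 2πdB/μ₀.
I = 2π × 0.351 × 7.01×10⁻⁷ / (4π×10⁻⁷) = 1.23 A.

I ≈ 1.23 A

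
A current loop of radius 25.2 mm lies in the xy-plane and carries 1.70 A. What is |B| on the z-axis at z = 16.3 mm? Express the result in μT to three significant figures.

On the axis of a circular loop, B = μ₀IR² / [2(R²+z²)^(3/2)].
R² + z² = (0.0252)² + (0.0163)² = 0.0009007 m², and (R²+z²)^(3/2) = 2.70×10⁻⁵ m³.
B = (4π×10⁻⁷ × 1.70 × 0.000635) / (2 × 2.70×10⁻⁵) = 2.51×10⁻⁵ T.

B ≈ 25.1 μT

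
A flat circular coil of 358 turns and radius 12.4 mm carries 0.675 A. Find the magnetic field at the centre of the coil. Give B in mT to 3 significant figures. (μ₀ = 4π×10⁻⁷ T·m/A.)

For an N-turn flat coil, B = Nμ₀I/(2R) with R = 0.0124 m.
B = 358 × 3.42×10⁻⁵ T = 1.22×10⁻² T.

B ≈ 12.2 mT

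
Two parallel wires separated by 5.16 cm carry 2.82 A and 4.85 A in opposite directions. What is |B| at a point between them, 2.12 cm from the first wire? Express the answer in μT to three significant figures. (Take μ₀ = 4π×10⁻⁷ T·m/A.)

Each long wire gives B = μ₀I/(2πd). Distances are d₁ = 0.0212 m and d₂ = 0.0304 m.
B₁ = 2.66×10⁻⁵ T, B₂ = 3.19×10⁻⁵ T.
Between antiparallel currents both contributions point the same way, so they add. B = B₁ + B₂ = 2.66×10⁻⁵ + 3.19×10⁻⁵ = 5.85×10⁻⁵ T.

B ≈ 58.5 μT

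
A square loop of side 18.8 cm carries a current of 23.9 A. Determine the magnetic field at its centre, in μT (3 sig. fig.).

Each side is a finite straight segment at perpendicular distance d = a/(2 tan(π/4)) = 0.094 m from the centre, with end-angles ±π/4.
One side contributes B₁ = (μ₀I/4πd)·2 sin(π/4) = 3.60×10⁻⁵ T.
All 4 sides add in the same direction: B = 4 × 3.60×10⁻⁵ = 1.44×10⁻⁴ T.

B ≈ 144 μT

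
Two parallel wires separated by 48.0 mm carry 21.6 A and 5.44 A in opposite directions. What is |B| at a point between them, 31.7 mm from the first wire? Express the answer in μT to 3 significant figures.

Each long wire gives B = μ₀I/(2πd). Distances are d₁ = 0.0317 m and d₂ = 0.0163 m.
B₁ = 1.36×10⁻⁴ T, B₂ = 6.67×10⁻⁵ T.
Between antiparallel currents both contributions point the same way, so they add. B = B₁ + B₂ = 1.36×10⁻⁴ + 6.67×10⁻⁵ = 2.03×10⁻⁴ T.

B ≈ 203 μT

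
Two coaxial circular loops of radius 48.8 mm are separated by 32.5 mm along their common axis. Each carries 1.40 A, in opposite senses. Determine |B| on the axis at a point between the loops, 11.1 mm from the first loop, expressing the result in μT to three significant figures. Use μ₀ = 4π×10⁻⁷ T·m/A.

B ≈ 2.87 μT

Each loop contributes B = μ₀IR²/[2(R²+z²)^(3/2)] on the axis, with z measured from that loop.
Loop 1 (z = 0.0111 m): B₁ = 1.67×10⁻⁵ T. Loop 2 (z = 0.0214 m): B₂ = 1.38×10⁻⁵ T.
The fields oppose: B = |B₁ − B₂| = 2.87×10⁻⁶ T.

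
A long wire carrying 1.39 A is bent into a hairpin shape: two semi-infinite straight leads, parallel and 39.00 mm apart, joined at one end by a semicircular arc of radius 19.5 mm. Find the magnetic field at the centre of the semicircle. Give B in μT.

The semicircular arc contributes B_arc = μ₀I·π/(4πR) = μ₀I/(4R) = 2.24×10⁻⁵ T.
Each semi-infinite lead is at perpendicular distance R = 0.0195 m from the centre, with the perpendicular foot at its near end, so it contributes μ₀I/(4πR); both point the same way, together 1.43×10⁻⁵ T.
Arc and leads all point the same direction: B = 2.24×10⁻⁵ + 1.43×10⁻⁵ = 3.67×10⁻⁵ T.

B ≈ 36.7 μT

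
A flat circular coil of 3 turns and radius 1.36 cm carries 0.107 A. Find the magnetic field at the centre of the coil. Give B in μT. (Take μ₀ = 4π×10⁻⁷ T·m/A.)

B ≈ 14.8 μT

For an N-turn flat coil, B = Nμ₀I/(2R) with R = 0.0136 m.
B = 3 × 4.94×10⁻⁶ T = 1.48×10⁻⁵ T.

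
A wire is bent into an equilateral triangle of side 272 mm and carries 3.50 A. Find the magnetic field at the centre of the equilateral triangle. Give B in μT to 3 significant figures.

B ≈ 23.2 μT

Each side is a finite straight segment at perpendicular distance d = a/(2 tan(π/3)) = 0.07852 m from the centre, with end-angles ±π/3.
One side contributes B₁ = (μ₀I/4πd)·2 sin(π/3) = 7.72×10⁻⁶ T.
All 3 sides add in the same direction: B = 3 × 7.72×10⁻⁶ = 2.32×10⁻⁵ T.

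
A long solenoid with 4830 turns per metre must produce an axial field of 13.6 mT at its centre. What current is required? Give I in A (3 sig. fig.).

Inside a long solenoid B = μ₀nI with n = 4830 m⁻¹, so I = B/(μ₀n).
I = 1.36×10⁻² / (4π×10⁻⁷ × 4830) = 2.24 A.

I ≈ 2.24 A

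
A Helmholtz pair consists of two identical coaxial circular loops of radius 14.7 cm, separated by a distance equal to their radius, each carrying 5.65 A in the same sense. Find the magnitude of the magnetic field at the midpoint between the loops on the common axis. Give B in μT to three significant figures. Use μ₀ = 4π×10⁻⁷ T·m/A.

Each loop contributes B = μ₀IR²/[2(R²+z²)^(3/2)] on the axis, with z measured from that loop.
Loop 1 (z = 0.0735 m): B₁ = 1.73×10⁻⁵ T. Loop 2 (z = 0.0735 m): B₂ = 1.73×10⁻⁵ T.
The fields add: B = B₁ + B₂ = 3.46×10⁻⁵ T.

B ≈ 34.6 μT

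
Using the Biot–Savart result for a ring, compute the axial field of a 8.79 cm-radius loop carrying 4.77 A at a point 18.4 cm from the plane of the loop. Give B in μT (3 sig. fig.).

On the axis of a circular loop, B = μ₀IR² / [2(R²+z²)^(3/2)].
R² + z² = (0.0879)² + (0.184)² = 0.04158 m², and (R²+z²)^(3/2) = 8.48×10⁻³ m³.
B = (4π×10⁻⁷ × 4.77 × 0.007726) / (2 × 8.48×10⁻³) = 2.73×10⁻⁶ T.

B ≈ 2.73 μT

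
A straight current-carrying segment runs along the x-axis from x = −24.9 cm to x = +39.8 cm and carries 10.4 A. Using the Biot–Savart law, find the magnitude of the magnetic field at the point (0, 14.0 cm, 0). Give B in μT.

B ≈ 13.5 μT

For a finite straight segment, B = (μ₀I/4πd)(sinθ₁ + sinθ₂), where θ₁, θ₂ are the angles from the perpendicular to each end.
The perpendicular distance is d = 0.14 m; the end-offsets along the wire are a = 0.249 m and b = 0.398 m.
sinθ₁ = 0.249/√(0.249²+0.14²) = 0.8717; sinθ₂ = 0.398/√(0.398²+0.14²) = 0.9433.
B = (4π×10⁻⁷ × 10.4) / (4π × 0.14) × (0.8717 + 0.9433) = 1.35×10⁻⁵ T.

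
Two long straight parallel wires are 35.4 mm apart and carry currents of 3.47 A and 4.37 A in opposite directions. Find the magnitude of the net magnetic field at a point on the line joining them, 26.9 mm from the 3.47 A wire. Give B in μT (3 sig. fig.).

B ≈ 129 μT

Each long wire gives B = μ₀I/(2πd). Distances are d₁ = 0.0269 m and d₂ = 0.0085 m.
B₁ = 2.58×10⁻⁵ T, B₂ = 1.03×10⁻⁴ T.
Between antiparallel currents both contributions point the same way, so they add. B = B₁ + B₂ = 2.58×10⁻⁵ + 1.03×10⁻⁴ = 1.29×10⁻⁴ T.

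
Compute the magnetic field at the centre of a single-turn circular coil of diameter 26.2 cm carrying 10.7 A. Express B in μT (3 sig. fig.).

At the centre of a circular loop the Biot–Savart law gives B = μ₀I/(2R) (so R = 0.131 m).
B = (4π×10⁻⁷ × 10.7) / (2 × 0.131) = 5.13×10⁻⁵ T.

B ≈ 51.3 μT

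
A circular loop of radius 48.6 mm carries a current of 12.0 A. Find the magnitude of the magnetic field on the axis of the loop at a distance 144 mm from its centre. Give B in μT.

On the axis of a circular loop, B = μ₀IR² / [2(R²+z²)^(3/2)].
R² + z² = (0.0486)² + (0.144)² = 0.0231 m², and (R²+z²)^(3/2) = 3.51×10⁻³ m³.
B = (4π×10⁻⁷ × 12.0 × 0.002362) / (2 × 3.51×10⁻³) = 5.07×10⁻⁶ T.

B ≈ 5.07 μT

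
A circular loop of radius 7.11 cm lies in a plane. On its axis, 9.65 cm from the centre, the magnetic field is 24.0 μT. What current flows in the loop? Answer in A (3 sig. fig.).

I ≈ 13.0 A

On the axis of a loop, B = μ₀IR²/[2(R²+z²)^(3/2)], so I = 2B(R²+z²)^(3/2)/(μ₀R²).
R² + z² = 0.005055 + 0.009312 = 0.01437 m²; raised to 3/2 gives 1.72×10⁻³ m³.
I = 2 × 2.40×10⁻⁵ × 1.72×10⁻³ / (1.26×10⁻⁶ × 0.005055) = 13.0 A.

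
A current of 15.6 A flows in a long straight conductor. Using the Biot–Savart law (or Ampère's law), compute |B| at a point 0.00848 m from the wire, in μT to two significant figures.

For an infinitely long straight wire, B = μ₀I/(2πd).
B = (4π×10⁻⁷ × 15.6) / (2π × 0.00848) = 3.68×10⁻⁴ T.

B ≈ 370 μT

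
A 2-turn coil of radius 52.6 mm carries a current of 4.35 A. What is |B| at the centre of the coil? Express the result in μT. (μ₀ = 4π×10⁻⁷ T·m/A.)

B ≈ 104 μT

For an N-turn flat coil, B = Nμ₀I/(2R) with R = 0.0526 m.
B = 2 × 5.20×10⁻⁵ T = 1.04×10⁻⁴ T.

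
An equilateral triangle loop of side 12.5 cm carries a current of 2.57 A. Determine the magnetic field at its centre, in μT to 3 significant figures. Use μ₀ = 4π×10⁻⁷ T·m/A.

Each side is a finite straight segment at perpendicular distance d = a/(2 tan(π/3)) = 0.03608 m from the centre, with end-angles ±π/3.
One side contributes B₁ = (μ₀I/4πd)·2 sin(π/3) = 1.23×10⁻⁵ T.
All 3 sides add in the same direction: B = 3 × 1.23×10⁻⁵ = 3.70×10⁻⁵ T.

B ≈ 37.0 μT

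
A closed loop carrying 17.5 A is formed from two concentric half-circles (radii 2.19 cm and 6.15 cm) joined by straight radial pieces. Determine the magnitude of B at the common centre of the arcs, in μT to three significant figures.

B ≈ 162 μT

The radial connectors point toward the centre, so dl × r̂ = 0 and they contribute nothing.
Each semicircle gives μ₀I/(4R): inner arc 2.51×10⁻⁴ T, outer arc 8.94×10⁻⁵ T.
The two arcs carry current in opposite angular senses, so their fields oppose: B = |2.51×10⁻⁴ − 8.94×10⁻⁵| = 1.62×10⁻⁴ T.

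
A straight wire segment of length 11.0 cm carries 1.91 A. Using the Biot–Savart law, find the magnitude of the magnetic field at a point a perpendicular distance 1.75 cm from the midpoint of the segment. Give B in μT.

B ≈ 20.8 μT

For a finite straight segment, B = (μ₀I/4πd)(sinθ₁ + sinθ₂), where θ₁, θ₂ are the angles from the perpendicular to each end.
The perpendicular from the point meets the wire at its midpoint, so each end is L/2 = 0.055 m away along the wire.
sinθ₁ = 0.055/√(0.055²+0.0175²) = 0.9529; sinθ₂ = 0.055/√(0.055²+0.0175²) = 0.9529.
B = (4π×10⁻⁷ × 1.91) / (4π × 0.0175) × (0.9529 + 0.9529) = 2.08×10⁻⁵ T.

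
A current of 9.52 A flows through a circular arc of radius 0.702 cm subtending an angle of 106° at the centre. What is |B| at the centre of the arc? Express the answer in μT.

The Biot–Savart field of a circular arc at its centre is B = μ₀Iφ/(4πR), with φ = 1.85 rad.
B = (4π×10⁻⁷ × 9.52 × 1.85) / (4π × 0.00702) = 2.51×10⁻⁴ T.

B ≈ 251 μT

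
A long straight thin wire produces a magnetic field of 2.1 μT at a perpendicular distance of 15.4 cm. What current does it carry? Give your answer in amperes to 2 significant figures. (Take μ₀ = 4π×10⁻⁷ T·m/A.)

I ≈ 1.6 A

For a long straight wire B = μ₀I/(2πd), so I = 2πdB/μ₀.
I = 2π × 0.154 × 2.10×10⁻⁶ / (4π×10⁻⁷) = 1.62 A.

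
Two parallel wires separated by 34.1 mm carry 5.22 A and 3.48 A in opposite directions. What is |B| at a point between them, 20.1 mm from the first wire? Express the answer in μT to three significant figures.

B ≈ 102 μT

Each long wire gives B = μ₀I/(2πd). Distances are d₁ = 0.0201 m and d₂ = 0.014 m.
B₁ = 5.19×10⁻⁵ T, B₂ = 4.97×10⁻⁵ T.
Between antiparallel currents both contributions point the same way, so they add. B = B₁ + B₂ = 5.19×10⁻⁵ + 4.97×10⁻⁵ = 1.02×10⁻⁴ T.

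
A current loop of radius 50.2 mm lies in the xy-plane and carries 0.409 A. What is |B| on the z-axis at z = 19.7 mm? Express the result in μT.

B ≈ 4.13 μT

On the axis of a circular loop, B = μ₀IR² / [2(R²+z²)^(3/2)].
R² + z² = (0.0502)² + (0.0197)² = 0.002908 m², and (R²+z²)^(3/2) = 1.57×10⁻⁴ m³.
B = (4π×10⁻⁷ × 0.409 × 0.00252) / (2 × 1.57×10⁻⁴) = 4.13×10⁻⁶ T.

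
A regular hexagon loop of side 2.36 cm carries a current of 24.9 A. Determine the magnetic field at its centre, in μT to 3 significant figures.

B ≈ 731 μT

Each side is a finite straight segment at perpendicular distance d = a/(2 tan(π/6)) = 0.02044 m from the centre, with end-angles ±π/6.
One side contributes B₁ = (μ₀I/4πd)·2 sin(π/6) = 1.22×10⁻⁴ T.
All 6 sides add in the same direction: B = 6 × 1.22×10⁻⁴ = 7.31×10⁻⁴ T.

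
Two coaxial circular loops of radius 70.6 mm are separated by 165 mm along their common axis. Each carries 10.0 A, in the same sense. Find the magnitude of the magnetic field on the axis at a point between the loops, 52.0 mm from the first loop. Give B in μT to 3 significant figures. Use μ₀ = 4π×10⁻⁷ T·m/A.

Each loop contributes B = μ₀IR²/[2(R²+z²)^(3/2)] on the axis, with z measured from that loop.
Loop 1 (z = 0.052 m): B₁ = 4.65×10⁻⁵ T. Loop 2 (z = 0.113 m): B₂ = 1.32×10⁻⁵ T.
The fields add: B = B₁ + B₂ = 5.97×10⁻⁵ T.

B ≈ 59.7 μT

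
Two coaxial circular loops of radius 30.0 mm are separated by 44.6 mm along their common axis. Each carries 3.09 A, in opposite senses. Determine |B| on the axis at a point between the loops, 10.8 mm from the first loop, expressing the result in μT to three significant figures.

Each loop contributes B = μ₀IR²/[2(R²+z²)^(3/2)] on the axis, with z measured from that loop.
Loop 1 (z = 0.0108 m): B₁ = 5.39×10⁻⁵ T. Loop 2 (z = 0.0338 m): B₂ = 1.89×10⁻⁵ T.
The fields oppose: B = |B₁ − B₂| = 3.50×10⁻⁵ T.

B ≈ 35.0 μT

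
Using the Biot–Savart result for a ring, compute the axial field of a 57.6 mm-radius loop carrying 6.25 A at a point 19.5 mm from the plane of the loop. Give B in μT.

B ≈ 57.9 μT

On the axis of a circular loop, B = μ₀IR² / [2(R²+z²)^(3/2)].
R² + z² = (0.0576)² + (0.0195)² = 0.003698 m², and (R²+z²)^(3/2) = 2.25×10⁻⁴ m³.
B = (4π×10⁻⁷ × 6.25 × 0.003318) / (2 × 2.25×10⁻⁴) = 5.79×10⁻⁵ T.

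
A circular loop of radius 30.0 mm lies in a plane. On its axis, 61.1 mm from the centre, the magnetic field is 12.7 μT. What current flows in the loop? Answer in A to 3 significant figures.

I ≈ 7.08 A

On the axis of a loop, B = μ₀IR²/[2(R²+z²)^(3/2)], so I = 2B(R²+z²)^(3/2)/(μ₀R²).
R² + z² = 0.0009 + 0.003733 = 0.004633 m²; raised to 3/2 gives 3.15×10⁻⁴ m³.
I = 2 × 1.27×10⁻⁵ × 3.15×10⁻⁴ / (1.26×10⁻⁶ × 0.0009) = 7.08 A.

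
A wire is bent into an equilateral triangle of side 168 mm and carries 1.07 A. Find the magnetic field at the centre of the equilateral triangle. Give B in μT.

B ≈ 11.5 μT

Each side is a finite straight segment at perpendicular distance d = a/(2 tan(π/3)) = 0.0485 m from the centre, with end-angles ±π/3.
One side contributes B₁ = (μ₀I/4πd)·2 sin(π/3) = 3.82×10⁻⁶ T.
All 3 sides add in the same direction: B = 3 × 3.82×10⁻⁶ = 1.15×10⁻⁵ T.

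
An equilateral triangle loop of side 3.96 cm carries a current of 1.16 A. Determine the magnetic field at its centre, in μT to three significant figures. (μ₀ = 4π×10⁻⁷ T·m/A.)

B ≈ 52.7 μT

Each side is a finite straight segment at perpendicular distance d = a/(2 tan(π/3)) = 0.01143 m from the centre, with end-angles ±π/3.
One side contributes B₁ = (μ₀I/4πd)·2 sin(π/3) = 1.76×10⁻⁵ T.
All 3 sides add in the same direction: B = 3 × 1.76×10⁻⁵ = 5.27×10⁻⁵ T.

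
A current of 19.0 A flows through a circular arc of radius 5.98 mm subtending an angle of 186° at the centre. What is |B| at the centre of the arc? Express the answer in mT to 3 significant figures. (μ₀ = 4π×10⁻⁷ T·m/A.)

B ≈ 1.03 mT

The Biot–Savart field of a circular arc at its centre is B = μ₀Iφ/(4πR), with φ = 3.246 rad.
B = (4π×10⁻⁷ × 19.0 × 3.246) / (4π × 0.00598) = 1.03×10⁻³ T.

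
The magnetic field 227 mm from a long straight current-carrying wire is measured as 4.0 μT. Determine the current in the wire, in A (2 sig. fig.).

For a long straight wire B = μ₀I/(2πd), so I = 2πdB/μ₀.
I = 2π × 0.227 × 4.00×10⁻⁶ / (4π×10⁻⁷) = 4.54 A.

I ≈ 4.5 A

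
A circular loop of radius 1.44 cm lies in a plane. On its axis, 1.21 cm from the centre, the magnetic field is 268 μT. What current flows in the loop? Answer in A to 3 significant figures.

I ≈ 13.7 A

On the axis of a loop, B = μ₀IR²/[2(R²+z²)^(3/2)], so I = 2B(R²+z²)^(3/2)/(μ₀R²).
R² + z² = 0.0002074 + 0.0001464 = 0.0003538 m²; raised to 3/2 gives 6.65×10⁻⁶ m³.
I = 2 × 2.68×10⁻⁴ × 6.65×10⁻⁶ / (1.26×10⁻⁶ × 0.0002074) = 13.7 A.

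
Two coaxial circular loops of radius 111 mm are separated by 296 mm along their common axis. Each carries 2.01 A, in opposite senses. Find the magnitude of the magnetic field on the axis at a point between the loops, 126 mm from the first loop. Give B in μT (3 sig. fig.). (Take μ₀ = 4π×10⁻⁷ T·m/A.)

B ≈ 1.43 μT

Each loop contributes B = μ₀IR²/[2(R²+z²)^(3/2)] on the axis, with z measured from that loop.
Loop 1 (z = 0.126 m): B₁ = 3.29×10⁻⁶ T. Loop 2 (z = 0.17 m): B₂ = 1.86×10⁻⁶ T.
The fields oppose: B = |B₁ − B₂| = 1.43×10⁻⁶ T.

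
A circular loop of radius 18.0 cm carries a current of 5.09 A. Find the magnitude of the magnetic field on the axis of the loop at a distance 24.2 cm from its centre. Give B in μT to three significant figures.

On the axis of a circular loop, B = μ₀IR² / [2(R²+z²)^(3/2)].
R² + z² = (0.18)² + (0.242)² = 0.09096 m², and (R²+z²)^(3/2) = 2.74×10⁻² m³.
B = (4π×10⁻⁷ × 5.09 × 0.0324) / (2 × 2.74×10⁻²) = 3.78×10⁻⁶ T.

B ≈ 3.78 μT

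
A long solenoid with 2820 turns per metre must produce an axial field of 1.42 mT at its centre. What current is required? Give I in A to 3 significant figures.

I ≈ 0.401 A

Inside a long solenoid B = μ₀nI with n = 2820 m⁻¹, so I = B/(μ₀n).
I = 1.42×10⁻³ / (4π×10⁻⁷ × 2820) = 0.401 A.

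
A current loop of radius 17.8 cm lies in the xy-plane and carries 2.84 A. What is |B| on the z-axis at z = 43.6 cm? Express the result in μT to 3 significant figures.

B ≈ 0.541 μT

On the axis of a circular loop, B = μ₀IR² / [2(R²+z²)^(3/2)].
R² + z² = (0.178)² + (0.436)² = 0.2218 m², and (R²+z²)^(3/2) = 0.104 m³.
B = (4π×10⁻⁷ × 2.84 × 0.03168) / (2 × 0.104) = 5.41×10⁻⁷ T.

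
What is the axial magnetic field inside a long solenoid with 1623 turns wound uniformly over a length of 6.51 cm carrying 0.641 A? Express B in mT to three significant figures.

Inside a long solenoid, B = μ₀nI with n = 2.493×10⁴ turns/m.
B = 4π×10⁻⁷ × 2.493×10⁴ × 0.641 = 2.01×10⁻² T.

B ≈ 20.1 mT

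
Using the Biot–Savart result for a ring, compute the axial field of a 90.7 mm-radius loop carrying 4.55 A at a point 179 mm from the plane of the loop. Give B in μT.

B ≈ 2.91 μT

On the axis of a circular loop, B = μ₀IR² / [2(R²+z²)^(3/2)].
R² + z² = (0.0907)² + (0.179)² = 0.04027 m², and (R²+z²)^(3/2) = 8.08×10⁻³ m³.
B = (4π×10⁻⁷ × 4.55 × 0.008226) / (2 × 8.08×10⁻³) = 2.91×10⁻⁶ T.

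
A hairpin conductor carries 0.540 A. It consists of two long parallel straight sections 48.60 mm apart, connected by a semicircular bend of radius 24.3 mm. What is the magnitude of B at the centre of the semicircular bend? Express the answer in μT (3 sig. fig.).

B ≈ 11.4 μT

The semicircular arc contributes B_arc = μ₀I·π/(4πR) = μ₀I/(4R) = 6.98×10⁻⁶ T.
Each semi-infinite lead is at perpendicular distance R = 0.0243 m from the centre, with the perpendicular foot at its near end, so it contributes μ₀I/(4πR); both point the same way, together 4.44×10⁻⁶ T.
Arc and leads all point the same direction: B = 6.98×10⁻⁶ + 4.44×10⁻⁶ = 1.14×10⁻⁵ T.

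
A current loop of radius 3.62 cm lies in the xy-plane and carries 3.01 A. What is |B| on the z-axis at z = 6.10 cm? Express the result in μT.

B ≈ 6.94 μT

On the axis of a circular loop, B = μ₀IR² / [2(R²+z²)^(3/2)].
R² + z² = (0.0362)² + (0.061)² = 0.005031 m², and (R²+z²)^(3/2) = 3.57×10⁻⁴ m³.
B = (4π×10⁻⁷ × 3.01 × 0.00131) / (2 × 3.57×10⁻⁴) = 6.94×10⁻⁶ T.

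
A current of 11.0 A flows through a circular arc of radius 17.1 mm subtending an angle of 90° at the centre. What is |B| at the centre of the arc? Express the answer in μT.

The Biot–Savart field of a circular arc at its centre is B = μ₀Iφ/(4πR), with φ = 1.571 rad.
B = (4π×10⁻⁷ × 11.0 × 1.571) / (4π × 0.0171) = 1.01×10⁻⁴ T.

B ≈ 101 μT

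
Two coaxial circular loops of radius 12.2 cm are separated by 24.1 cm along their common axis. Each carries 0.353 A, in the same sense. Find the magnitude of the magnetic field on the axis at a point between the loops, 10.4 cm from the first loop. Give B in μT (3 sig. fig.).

B ≈ 1.34 μT

Each loop contributes B = μ₀IR²/[2(R²+z²)^(3/2)] on the axis, with z measured from that loop.
Loop 1 (z = 0.104 m): B₁ = 8.01×10⁻⁷ T. Loop 2 (z = 0.137 m): B₂ = 5.35×10⁻⁷ T.
The fields add: B = B₁ + B₂ = 1.34×10⁻⁶ T.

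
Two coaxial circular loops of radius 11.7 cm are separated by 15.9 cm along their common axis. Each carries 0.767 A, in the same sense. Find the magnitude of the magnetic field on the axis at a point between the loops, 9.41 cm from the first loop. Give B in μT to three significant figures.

Each loop contributes B = μ₀IR²/[2(R²+z²)^(3/2)] on the axis, with z measured from that loop.
Loop 1 (z = 0.0941 m): B₁ = 1.95×10⁻⁶ T. Loop 2 (z = 0.0649 m): B₂ = 2.75×10⁻⁶ T.
The fields add: B = B₁ + B₂ = 4.70×10⁻⁶ T.

B ≈ 4.70 μT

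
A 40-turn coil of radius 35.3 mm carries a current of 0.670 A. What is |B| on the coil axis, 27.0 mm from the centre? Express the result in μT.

B ≈ 239 μT

For an N-turn flat coil, B = Nμ₀IR²/[2(R²+z²)^(3/2)] with R = 0.0353 m, z = 0.027 m.
B = 40 × 5.98×10⁻⁶ T = 2.39×10⁻⁴ T.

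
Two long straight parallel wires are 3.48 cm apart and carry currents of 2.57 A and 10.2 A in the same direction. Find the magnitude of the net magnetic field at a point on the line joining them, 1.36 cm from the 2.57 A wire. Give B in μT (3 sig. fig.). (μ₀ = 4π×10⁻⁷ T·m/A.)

Each long wire gives B = μ₀I/(2πd). Distances are d₁ = 0.0136 m and d₂ = 0.0212 m.
B₁ = 3.78×10⁻⁵ T, B₂ = 9.62×10⁻⁵ T.
Between parallel currents the two contributions point in opposite directions, so they subtract. B = |B₁ − B₂| = |3.78×10⁻⁵ − 9.62×10⁻⁵| = 5.84×10⁻⁵ T.

B ≈ 58.4 μT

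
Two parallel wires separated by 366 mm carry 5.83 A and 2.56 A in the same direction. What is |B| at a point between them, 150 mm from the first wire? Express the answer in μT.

B ≈ 5.40 μT

Each long wire gives B = μ₀I/(2πd). Distances are d₁ = 0.15 m and d₂ = 0.216 m.
B₁ = 7.77×10⁻⁶ T, B₂ = 2.37×10⁻⁶ T.
Between parallel currents the two contributions point in opposite directions, so they subtract. B = |B₁ − B₂| = |7.77×10⁻⁶ − 2.37×10⁻⁶| = 5.40×10⁻⁶ T.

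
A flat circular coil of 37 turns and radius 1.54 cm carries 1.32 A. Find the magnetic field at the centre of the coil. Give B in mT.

For an N-turn flat coil, B = Nμ₀I/(2R) with R = 0.0154 m.
B = 37 × 5.39×10⁻⁵ T = 1.99×10⁻³ T.

B ≈ 1.99 mT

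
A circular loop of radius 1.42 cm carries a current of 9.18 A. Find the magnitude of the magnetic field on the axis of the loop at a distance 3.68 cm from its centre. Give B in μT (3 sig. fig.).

B ≈ 19.0 μT

On the axis of a circular loop, B = μ₀IR² / [2(R²+z²)^(3/2)].
R² + z² = (0.0142)² + (0.0368)² = 0.001556 m², and (R²+z²)^(3/2) = 6.14×10⁻⁵ m³.
B = (4π×10⁻⁷ × 9.18 × 0.0002016) / (2 × 6.14×10⁻⁵) = 1.90×10⁻⁵ T.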